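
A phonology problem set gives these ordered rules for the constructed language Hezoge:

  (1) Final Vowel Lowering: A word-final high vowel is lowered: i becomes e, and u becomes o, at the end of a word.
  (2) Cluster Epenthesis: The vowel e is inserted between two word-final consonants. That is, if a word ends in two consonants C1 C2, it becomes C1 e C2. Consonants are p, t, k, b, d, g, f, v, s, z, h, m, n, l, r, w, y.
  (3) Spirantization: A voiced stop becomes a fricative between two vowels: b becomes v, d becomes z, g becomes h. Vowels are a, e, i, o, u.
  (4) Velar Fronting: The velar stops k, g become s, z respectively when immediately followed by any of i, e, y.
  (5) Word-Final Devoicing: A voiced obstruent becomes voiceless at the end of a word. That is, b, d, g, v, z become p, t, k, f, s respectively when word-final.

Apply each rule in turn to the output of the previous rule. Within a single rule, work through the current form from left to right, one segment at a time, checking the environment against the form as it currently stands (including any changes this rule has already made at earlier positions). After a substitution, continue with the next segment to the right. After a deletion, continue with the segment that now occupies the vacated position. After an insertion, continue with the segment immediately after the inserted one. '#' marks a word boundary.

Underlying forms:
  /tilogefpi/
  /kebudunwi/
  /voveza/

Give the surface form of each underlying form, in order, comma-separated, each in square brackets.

[tilohefpe], [sevuzunwe], [voveza]

/tilogefpi/:
  (1) Final Vowel Lowering: [tilogefpi] → [tilogefpe]
  (2) Cluster Epenthesis: no change — [tilogefpe]
  (3) Spirantization: [tilogefpe] → [tilohefpe]
  (4) Velar Fronting: no change — [tilohefpe]
  (5) Word-Final Devoicing: no change — [tilohefpe]
/kebudunwi/:
  (1) Final Vowel Lowering: [kebudunwi] → [kebudunwe]
  (2) Cluster Epenthesis: no change — [kebudunwe]
  (3) Spirantization: [kebudunwe] → [kevuzunwe]
  (4) Velar Fronting: [kevuzunwe] → [sevuzunwe]
  (5) Word-Final Devoicing: no change — [sevuzunwe]
/voveza/:
  (1) Final Vowel Lowering: no change — [voveza]
  (2) Cluster Epenthesis: no change — [voveza]
  (3) Spirantization: no change — [voveza]
  (4) Velar Fronting: no change — [voveza]
  (5) Word-Final Devoicing: no change — [voveza]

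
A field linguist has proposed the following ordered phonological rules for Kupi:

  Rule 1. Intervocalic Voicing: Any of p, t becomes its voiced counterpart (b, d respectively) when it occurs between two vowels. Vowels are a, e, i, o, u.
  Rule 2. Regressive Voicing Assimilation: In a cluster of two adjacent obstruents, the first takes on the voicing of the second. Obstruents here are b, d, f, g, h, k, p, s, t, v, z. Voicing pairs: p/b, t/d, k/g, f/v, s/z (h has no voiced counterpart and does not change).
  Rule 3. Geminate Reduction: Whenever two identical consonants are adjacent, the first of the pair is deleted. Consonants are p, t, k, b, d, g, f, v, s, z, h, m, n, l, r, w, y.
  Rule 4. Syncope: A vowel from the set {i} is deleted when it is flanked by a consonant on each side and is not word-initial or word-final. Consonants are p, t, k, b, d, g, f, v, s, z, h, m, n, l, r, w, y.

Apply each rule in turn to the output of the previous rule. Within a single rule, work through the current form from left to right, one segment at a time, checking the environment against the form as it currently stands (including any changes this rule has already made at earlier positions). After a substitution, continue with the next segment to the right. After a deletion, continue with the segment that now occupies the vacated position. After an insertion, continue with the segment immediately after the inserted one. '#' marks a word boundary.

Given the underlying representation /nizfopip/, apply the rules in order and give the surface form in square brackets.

Rule 1 Intervocalic Voicing: [nizfopip] → [nizfobip]
Rule 2 Regressive Voicing Assimilation: [nizfobip] → [nisfobip]
Rule 3 Geminate Reduction: no change — [nisfobip]
Rule 4 Syncope: [nisfobip] → [nsfobp]

[nsfobp]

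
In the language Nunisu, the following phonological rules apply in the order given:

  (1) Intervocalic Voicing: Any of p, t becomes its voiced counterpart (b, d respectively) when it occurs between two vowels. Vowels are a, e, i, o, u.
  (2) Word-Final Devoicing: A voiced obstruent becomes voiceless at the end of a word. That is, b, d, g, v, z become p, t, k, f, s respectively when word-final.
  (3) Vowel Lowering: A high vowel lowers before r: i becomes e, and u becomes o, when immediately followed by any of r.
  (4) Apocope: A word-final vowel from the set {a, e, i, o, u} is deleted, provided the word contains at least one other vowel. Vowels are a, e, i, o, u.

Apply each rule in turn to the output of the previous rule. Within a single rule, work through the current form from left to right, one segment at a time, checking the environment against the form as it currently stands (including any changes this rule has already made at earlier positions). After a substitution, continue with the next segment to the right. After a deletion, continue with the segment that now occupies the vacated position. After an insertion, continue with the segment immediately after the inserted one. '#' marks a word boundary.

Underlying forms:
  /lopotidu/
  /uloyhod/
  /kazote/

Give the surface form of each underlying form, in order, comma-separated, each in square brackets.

[lobodid], [uloyhot], [kazod]

/lopotidu/:
  (1) Intervocalic Voicing: [lopotidu] → [lobodidu]
  (2) Word-Final Devoicing: no change — [lobodidu]
  (3) Vowel Lowering: no change — [lobodidu]
  (4) Apocope: [lobodidu] → [lobodid]
/uloyhod/:
  (1) Intervocalic Voicing: no change — [uloyhod]
  (2) Word-Final Devoicing: [uloyhod] → [uloyhot]
  (3) Vowel Lowering: no change — [uloyhot]
  (4) Apocope: no change — [uloyhot]
/kazote/:
  (1) Intervocalic Voicing: [kazote] → [kazode]
  (2) Word-Final Devoicing: no change — [kazode]
  (3) Vowel Lowering: no change — [kazode]
  (4) Apocope: [kazode] → [kazod]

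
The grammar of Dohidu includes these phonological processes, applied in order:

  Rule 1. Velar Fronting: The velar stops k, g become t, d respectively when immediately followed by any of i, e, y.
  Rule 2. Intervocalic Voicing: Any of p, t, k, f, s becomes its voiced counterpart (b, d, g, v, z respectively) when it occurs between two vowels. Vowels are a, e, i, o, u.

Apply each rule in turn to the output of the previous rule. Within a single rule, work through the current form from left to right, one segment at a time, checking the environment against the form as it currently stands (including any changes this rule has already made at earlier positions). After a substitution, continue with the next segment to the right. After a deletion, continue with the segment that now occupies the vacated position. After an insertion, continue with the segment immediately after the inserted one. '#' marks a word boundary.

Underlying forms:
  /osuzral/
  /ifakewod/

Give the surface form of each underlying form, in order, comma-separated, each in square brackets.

/osuzral/:
  Rule 1 Velar Fronting: no change — [osuzral]
  Rule 2 Intervocalic Voicing: [osuzral] → [ozuzral]
/ifakewod/:
  Rule 1 Velar Fronting: [ifakewod] → [ifatewod]
  Rule 2 Intervocalic Voicing: [ifatewod] → [ivadewod]

[ozuzral], [ivadewod]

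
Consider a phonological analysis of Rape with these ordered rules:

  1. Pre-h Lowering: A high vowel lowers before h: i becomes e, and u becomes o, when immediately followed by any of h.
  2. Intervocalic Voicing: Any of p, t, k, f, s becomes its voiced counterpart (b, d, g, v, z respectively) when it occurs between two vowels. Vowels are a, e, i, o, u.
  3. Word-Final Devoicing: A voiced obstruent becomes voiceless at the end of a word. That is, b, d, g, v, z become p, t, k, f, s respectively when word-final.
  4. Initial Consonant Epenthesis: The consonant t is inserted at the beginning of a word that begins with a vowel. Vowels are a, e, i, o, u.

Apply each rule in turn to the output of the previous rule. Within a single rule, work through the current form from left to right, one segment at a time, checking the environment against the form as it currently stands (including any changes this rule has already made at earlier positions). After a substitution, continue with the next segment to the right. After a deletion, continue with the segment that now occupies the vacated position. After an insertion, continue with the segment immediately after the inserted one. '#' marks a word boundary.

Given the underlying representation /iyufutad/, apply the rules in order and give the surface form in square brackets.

[tiyuvudat]

1 Pre-h Lowering: no change — [iyufutad]
2 Intervocalic Voicing: [iyufutad] → [iyuvudad]
3 Word-Final Devoicing: [iyuvudad] → [iyuvudat]
4 Initial Consonant Epenthesis: [iyuvudat] → [tiyuvudat]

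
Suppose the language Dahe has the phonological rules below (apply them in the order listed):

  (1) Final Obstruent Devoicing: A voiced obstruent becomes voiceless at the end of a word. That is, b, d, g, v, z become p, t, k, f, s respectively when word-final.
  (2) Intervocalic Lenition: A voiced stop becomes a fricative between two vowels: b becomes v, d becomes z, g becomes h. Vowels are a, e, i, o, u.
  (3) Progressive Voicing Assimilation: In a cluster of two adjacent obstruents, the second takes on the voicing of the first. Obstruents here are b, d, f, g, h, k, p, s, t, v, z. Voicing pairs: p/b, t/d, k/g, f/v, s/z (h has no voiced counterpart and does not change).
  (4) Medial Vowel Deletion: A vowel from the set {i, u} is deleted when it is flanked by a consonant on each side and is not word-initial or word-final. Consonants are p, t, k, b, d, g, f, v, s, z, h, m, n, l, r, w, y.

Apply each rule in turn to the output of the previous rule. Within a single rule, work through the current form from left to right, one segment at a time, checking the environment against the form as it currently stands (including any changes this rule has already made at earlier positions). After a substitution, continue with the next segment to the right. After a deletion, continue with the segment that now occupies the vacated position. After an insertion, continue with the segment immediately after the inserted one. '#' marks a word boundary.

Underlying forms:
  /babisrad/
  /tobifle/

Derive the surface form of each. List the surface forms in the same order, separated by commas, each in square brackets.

/babisrad/:
  (1) Final Obstruent Devoicing: [babisrad] → [babisrat]
  (2) Intervocalic Lenition: [babisrat] → [bavisrat]
  (3) Progressive Voicing Assimilation: no change — [bavisrat]
  (4) Medial Vowel Deletion: [bavisrat] → [bavsrat]
/tobifle/:
  (1) Final Obstruent Devoicing: no change — [tobifle]
  (2) Intervocalic Lenition: [tobifle] → [tovifle]
  (3) Progressive Voicing Assimilation: no change — [tovifle]
  (4) Medial Vowel Deletion: [tovifle] → [tovfle]

[bavsrat], [tovfle]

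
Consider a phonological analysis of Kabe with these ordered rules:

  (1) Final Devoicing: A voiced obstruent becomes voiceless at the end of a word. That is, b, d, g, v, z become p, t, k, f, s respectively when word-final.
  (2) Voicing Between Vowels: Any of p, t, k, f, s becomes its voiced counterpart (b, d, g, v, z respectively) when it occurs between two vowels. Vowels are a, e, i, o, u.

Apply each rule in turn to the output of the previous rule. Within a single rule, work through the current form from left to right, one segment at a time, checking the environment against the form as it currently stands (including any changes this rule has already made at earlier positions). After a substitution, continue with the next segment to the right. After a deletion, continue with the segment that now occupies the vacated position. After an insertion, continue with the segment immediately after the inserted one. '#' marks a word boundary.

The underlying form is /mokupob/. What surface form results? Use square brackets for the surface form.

(1) Final Devoicing: [mokupob] → [mokupop]
(2) Voicing Between Vowels: [mokupop] → [mogubop]

[mogubop]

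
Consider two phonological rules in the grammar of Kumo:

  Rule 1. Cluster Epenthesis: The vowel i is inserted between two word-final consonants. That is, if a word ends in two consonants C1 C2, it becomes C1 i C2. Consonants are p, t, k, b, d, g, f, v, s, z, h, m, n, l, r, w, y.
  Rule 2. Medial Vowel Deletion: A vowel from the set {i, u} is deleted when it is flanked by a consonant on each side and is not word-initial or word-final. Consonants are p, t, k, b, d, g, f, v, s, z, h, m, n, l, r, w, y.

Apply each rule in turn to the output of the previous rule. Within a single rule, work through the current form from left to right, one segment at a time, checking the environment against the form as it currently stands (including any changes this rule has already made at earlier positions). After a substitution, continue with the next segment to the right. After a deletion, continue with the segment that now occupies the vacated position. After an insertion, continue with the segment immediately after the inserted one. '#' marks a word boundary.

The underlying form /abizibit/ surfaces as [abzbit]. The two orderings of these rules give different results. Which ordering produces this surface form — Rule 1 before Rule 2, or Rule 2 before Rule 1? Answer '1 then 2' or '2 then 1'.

2 then 1

Order 1 then 2:
  1 Cluster Epenthesis: no change — [abizibit]
  2 Medial Vowel Deletion: [abizibit] → [abzbt]
  result: [abzbt]
Order 2 then 1:
  2 Medial Vowel Deletion: [abizibit] → [abzbt]
  1 Cluster Epenthesis: [abzbt] → [abzbit]
  result: [abzbit]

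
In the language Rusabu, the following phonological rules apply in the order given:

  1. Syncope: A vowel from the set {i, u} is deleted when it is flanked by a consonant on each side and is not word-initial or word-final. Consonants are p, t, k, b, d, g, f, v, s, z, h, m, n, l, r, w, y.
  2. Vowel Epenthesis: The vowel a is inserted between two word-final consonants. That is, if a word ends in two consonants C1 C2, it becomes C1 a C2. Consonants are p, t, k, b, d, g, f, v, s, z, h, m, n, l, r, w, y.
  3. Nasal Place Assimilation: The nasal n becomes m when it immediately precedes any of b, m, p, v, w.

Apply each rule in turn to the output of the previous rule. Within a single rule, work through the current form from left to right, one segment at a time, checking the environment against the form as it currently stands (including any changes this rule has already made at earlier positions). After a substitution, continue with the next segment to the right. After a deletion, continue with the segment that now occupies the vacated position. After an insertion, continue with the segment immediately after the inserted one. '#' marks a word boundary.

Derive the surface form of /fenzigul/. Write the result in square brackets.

[fenzgal]

1 Syncope: [fenzigul] → [fenzgl]
2 Vowel Epenthesis: [fenzgl] → [fenzgal]
3 Nasal Place Assimilation: no change — [fenzgal]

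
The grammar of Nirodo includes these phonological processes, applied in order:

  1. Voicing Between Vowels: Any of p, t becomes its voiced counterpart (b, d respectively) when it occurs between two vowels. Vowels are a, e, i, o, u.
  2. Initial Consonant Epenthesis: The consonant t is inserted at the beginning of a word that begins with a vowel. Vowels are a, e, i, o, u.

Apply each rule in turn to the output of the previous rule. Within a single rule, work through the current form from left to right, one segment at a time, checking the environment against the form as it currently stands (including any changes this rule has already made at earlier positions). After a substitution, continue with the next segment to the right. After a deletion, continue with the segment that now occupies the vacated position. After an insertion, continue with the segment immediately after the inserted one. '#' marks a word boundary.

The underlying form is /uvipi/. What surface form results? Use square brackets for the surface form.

1 Voicing Between Vowels: [uvipi] → [uvibi]
2 Initial Consonant Epenthesis: [uvibi] → [tuvibi]

[tuvibi]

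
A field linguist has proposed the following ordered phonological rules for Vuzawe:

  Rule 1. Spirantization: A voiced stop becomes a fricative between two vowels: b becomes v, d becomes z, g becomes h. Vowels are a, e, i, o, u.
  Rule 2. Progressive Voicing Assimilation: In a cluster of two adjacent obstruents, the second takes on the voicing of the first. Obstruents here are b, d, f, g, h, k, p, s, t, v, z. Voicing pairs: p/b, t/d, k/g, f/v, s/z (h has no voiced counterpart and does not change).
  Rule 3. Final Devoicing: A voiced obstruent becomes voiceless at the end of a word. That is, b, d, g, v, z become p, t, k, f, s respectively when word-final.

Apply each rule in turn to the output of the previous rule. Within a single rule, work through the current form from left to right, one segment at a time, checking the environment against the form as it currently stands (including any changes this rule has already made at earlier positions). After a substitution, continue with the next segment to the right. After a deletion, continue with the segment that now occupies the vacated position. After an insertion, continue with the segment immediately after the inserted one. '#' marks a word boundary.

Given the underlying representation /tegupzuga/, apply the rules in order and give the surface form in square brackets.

Rule 1 Spirantization: [tegupzuga] → [tehupzuha]
Rule 2 Progressive Voicing Assimilation: [tehupzuha] → [tehupsuha]
Rule 3 Final Devoicing: no change — [tehupsuha]

[tehupsuha]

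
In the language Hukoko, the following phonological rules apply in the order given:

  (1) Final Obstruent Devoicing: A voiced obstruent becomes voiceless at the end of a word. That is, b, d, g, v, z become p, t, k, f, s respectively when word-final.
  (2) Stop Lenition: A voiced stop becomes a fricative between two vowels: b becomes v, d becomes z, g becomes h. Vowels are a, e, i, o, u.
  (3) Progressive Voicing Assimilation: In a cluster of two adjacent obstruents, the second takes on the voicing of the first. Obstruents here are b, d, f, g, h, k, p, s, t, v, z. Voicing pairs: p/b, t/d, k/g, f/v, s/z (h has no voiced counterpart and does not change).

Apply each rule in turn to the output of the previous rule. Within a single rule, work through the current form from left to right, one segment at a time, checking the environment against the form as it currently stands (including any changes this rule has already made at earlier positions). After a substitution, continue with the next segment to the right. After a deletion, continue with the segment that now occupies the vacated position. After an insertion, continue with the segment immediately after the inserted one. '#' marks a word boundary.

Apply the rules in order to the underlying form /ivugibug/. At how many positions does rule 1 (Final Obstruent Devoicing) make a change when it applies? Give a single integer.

1

(1) Final Obstruent Devoicing: [ivugibug] → [ivugibuk]
(2) Stop Lenition: [ivugibuk] → [ivuhivuk]
(3) Progressive Voicing Assimilation: no change — [ivuhivuk]
Rule 1 changed 1 position(s).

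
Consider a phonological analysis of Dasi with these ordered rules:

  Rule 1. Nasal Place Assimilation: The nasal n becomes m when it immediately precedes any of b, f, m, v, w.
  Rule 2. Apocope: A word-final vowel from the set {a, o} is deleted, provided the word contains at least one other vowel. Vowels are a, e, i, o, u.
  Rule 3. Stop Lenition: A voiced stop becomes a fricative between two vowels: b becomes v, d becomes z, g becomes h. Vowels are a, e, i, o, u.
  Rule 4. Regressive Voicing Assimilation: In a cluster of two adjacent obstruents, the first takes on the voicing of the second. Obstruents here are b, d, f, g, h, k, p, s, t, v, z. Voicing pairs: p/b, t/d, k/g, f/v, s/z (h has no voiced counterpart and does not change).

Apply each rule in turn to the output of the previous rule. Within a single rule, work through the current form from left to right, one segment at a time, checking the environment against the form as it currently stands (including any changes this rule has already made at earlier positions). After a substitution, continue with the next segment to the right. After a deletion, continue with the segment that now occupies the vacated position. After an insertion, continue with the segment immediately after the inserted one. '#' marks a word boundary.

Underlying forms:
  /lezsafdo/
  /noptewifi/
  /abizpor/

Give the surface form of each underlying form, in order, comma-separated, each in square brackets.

[lessavd], [noptewifi], [avispor]

/lezsafdo/:
  Rule 1 Nasal Place Assimilation: no change — [lezsafdo]
  Rule 2 Apocope: [lezsafdo] → [lezsafd]
  Rule 3 Stop Lenition: no change — [lezsafd]
  Rule 4 Regressive Voicing Assimilation: [lezsafd] → [lessavd]
/noptewifi/:
  Rule 1 Nasal Place Assimilation: no change — [noptewifi]
  Rule 2 Apocope: no change — [noptewifi]
  Rule 3 Stop Lenition: no change — [noptewifi]
  Rule 4 Regressive Voicing Assimilation: no change — [noptewifi]
/abizpor/:
  Rule 1 Nasal Place Assimilation: no change — [abizpor]
  Rule 2 Apocope: no change — [abizpor]
  Rule 3 Stop Lenition: [abizpor] → [avizpor]
  Rule 4 Regressive Voicing Assimilation: [avizpor] → [avispor]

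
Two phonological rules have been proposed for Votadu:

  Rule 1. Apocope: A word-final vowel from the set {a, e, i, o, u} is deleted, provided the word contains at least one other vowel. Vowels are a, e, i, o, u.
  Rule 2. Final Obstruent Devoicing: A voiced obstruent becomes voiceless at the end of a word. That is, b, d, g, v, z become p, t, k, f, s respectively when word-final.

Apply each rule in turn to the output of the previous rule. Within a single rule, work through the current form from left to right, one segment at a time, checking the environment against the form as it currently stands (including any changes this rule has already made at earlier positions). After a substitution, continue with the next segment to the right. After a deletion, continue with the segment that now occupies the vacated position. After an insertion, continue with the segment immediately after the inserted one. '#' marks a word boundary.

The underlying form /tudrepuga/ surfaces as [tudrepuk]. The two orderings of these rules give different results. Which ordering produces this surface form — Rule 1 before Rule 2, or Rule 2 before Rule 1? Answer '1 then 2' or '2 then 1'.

1 then 2

Order 1 then 2:
  1 Apocope: [tudrepuga] → [tudrepug]
  2 Final Obstruent Devoicing: [tudrepug] → [tudrepuk]
  result: [tudrepuk]
Order 2 then 1:
  2 Final Obstruent Devoicing: no change — [tudrepuga]
  1 Apocope: [tudrepuga] → [tudrepug]
  result: [tudrepug]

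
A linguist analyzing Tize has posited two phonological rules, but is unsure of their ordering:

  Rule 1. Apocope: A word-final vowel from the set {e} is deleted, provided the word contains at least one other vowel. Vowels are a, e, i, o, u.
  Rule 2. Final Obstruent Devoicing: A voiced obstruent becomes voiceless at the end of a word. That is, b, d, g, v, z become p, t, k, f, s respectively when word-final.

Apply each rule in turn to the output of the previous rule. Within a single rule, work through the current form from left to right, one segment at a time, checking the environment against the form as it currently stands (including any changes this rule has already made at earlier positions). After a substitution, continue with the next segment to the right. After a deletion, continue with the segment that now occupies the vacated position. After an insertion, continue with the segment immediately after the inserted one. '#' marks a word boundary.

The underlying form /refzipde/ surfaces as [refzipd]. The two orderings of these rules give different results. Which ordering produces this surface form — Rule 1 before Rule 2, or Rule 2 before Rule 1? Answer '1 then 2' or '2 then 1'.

2 then 1

Order 1 then 2:
  1 Apocope: [refzipde] → [refzipd]
  2 Final Obstruent Devoicing: [refzipd] → [refzipt]
  result: [refzipt]
Order 2 then 1:
  2 Final Obstruent Devoicing: no change — [refzipde]
  1 Apocope: [refzipde] → [refzipd]
  result: [refzipd]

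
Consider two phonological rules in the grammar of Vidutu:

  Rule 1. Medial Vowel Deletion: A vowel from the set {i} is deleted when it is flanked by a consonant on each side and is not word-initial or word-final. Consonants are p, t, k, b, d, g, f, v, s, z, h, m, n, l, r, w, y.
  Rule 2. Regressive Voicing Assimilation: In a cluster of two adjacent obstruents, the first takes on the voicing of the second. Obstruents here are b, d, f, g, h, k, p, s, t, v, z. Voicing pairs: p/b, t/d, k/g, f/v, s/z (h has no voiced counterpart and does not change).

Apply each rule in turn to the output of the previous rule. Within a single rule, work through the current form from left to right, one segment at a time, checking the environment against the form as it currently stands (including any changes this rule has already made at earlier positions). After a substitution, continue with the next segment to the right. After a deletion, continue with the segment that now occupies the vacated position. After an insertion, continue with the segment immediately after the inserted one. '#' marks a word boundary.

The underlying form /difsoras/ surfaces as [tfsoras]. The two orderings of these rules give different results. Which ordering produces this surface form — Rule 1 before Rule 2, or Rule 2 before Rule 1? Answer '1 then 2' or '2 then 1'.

1 then 2

Order 1 then 2:
  1 Medial Vowel Deletion: [difsoras] → [dfsoras]
  2 Regressive Voicing Assimilation: [dfsoras] → [tfsoras]
  result: [tfsoras]
Order 2 then 1:
  2 Regressive Voicing Assimilation: no change — [difsoras]
  1 Medial Vowel Deletion: [difsoras] → [dfsoras]
  result: [dfsoras]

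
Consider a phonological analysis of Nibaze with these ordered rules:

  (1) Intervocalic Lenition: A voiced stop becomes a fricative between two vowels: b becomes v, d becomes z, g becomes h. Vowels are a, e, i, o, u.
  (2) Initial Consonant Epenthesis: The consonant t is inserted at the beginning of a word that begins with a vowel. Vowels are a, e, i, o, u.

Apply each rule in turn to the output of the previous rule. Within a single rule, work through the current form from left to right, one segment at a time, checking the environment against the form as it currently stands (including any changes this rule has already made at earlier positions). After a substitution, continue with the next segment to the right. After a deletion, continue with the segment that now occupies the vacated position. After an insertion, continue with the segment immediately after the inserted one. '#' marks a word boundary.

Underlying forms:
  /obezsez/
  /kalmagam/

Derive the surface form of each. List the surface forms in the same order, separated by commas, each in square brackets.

/obezsez/:
  (1) Intervocalic Lenition: [obezsez] → [ovezsez]
  (2) Initial Consonant Epenthesis: [ovezsez] → [tovezsez]
/kalmagam/:
  (1) Intervocalic Lenition: [kalmagam] → [kalmaham]
  (2) Initial Consonant Epenthesis: no change — [kalmaham]

[tovezsez], [kalmaham]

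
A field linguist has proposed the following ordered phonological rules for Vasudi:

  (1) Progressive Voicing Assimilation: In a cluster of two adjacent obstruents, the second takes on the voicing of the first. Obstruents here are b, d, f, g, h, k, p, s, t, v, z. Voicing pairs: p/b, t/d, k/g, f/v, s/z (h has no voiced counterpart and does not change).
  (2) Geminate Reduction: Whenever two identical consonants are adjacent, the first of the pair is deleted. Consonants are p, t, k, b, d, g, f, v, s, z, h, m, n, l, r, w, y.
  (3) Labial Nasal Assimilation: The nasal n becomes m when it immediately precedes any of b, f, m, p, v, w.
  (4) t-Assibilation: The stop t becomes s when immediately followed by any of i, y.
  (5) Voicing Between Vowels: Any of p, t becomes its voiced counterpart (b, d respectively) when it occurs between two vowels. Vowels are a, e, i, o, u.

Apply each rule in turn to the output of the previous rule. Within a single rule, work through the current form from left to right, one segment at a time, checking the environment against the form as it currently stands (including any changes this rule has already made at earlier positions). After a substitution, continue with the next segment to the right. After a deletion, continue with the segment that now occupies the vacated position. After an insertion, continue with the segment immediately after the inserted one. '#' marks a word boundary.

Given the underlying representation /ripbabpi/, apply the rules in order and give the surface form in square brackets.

(1) Progressive Voicing Assimilation: [ripbabpi] → [rippabbi]
(2) Geminate Reduction: [rippabbi] → [ripabi]
(3) Labial Nasal Assimilation: no change — [ripabi]
(4) t-Assibilation: no change — [ripabi]
(5) Voicing Between Vowels: [ripabi] → [ribabi]

[ribabi]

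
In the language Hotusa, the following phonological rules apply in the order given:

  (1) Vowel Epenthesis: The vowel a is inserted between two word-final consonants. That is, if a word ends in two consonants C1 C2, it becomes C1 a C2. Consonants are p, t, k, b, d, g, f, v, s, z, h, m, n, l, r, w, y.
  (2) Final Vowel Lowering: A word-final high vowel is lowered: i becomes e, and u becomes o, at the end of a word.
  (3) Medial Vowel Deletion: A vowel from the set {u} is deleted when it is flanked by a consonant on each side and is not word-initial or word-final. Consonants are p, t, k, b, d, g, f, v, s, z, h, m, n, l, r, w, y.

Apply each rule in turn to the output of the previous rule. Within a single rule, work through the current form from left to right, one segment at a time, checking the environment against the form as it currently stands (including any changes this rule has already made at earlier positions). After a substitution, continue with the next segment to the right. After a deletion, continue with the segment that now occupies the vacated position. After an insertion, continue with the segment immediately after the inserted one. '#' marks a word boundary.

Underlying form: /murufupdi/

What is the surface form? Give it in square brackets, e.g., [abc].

[mrfpde]

(1) Vowel Epenthesis: no change — [murufupdi]
(2) Final Vowel Lowering: [murufupdi] → [murufupde]
(3) Medial Vowel Deletion: [murufupde] → [mrfpde]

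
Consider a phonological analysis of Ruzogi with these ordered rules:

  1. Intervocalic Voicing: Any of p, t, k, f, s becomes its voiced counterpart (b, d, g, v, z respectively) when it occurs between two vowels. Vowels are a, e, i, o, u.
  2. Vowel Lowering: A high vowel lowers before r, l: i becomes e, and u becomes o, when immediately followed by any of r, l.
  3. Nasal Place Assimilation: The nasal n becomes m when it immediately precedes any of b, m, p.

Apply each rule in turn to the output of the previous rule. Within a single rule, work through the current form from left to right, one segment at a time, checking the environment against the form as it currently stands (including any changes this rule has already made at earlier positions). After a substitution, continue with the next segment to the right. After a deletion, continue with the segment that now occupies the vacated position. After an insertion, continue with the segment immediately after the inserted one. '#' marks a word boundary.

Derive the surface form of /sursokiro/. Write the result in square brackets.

[sorsogero]

1 Intervocalic Voicing: [sursokiro] → [sursogiro]
2 Vowel Lowering: [sursogiro] → [sorsogero]
3 Nasal Place Assimilation: no change — [sorsogero]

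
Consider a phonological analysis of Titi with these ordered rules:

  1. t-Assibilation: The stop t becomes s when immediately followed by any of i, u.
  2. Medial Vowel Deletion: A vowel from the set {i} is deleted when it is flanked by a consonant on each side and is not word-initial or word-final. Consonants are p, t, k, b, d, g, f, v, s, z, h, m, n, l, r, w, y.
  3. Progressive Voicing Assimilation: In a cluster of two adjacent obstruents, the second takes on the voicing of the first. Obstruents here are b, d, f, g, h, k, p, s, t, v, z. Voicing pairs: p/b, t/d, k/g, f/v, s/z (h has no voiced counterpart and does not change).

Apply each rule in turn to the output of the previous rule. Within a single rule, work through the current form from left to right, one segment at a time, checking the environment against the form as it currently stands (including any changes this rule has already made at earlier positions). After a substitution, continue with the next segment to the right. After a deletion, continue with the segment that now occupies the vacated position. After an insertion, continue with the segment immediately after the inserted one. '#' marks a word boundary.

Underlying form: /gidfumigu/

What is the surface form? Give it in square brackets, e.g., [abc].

1 t-Assibilation: no change — [gidfumigu]
2 Medial Vowel Deletion: [gidfumigu] → [gdfumgu]
3 Progressive Voicing Assimilation: [gdfumgu] → [gdvumgu]

[gdvumgu]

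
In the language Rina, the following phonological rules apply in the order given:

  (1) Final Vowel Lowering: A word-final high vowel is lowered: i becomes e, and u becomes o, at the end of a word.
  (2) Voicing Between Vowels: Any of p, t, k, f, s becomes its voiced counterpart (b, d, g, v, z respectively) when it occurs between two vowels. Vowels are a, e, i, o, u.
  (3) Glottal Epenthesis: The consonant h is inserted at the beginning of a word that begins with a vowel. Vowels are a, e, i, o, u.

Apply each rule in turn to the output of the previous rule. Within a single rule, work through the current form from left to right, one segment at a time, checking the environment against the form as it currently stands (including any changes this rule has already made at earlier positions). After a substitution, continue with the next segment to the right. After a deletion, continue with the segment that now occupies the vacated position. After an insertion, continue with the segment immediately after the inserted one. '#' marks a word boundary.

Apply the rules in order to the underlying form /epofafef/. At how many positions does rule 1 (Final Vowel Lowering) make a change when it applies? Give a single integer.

(1) Final Vowel Lowering: no change — [epofafef]
(2) Voicing Between Vowels: [epofafef] → [ebovavef]
(3) Glottal Epenthesis: [ebovavef] → [hebovavef]
Rule 1 changed 0 position(s).

0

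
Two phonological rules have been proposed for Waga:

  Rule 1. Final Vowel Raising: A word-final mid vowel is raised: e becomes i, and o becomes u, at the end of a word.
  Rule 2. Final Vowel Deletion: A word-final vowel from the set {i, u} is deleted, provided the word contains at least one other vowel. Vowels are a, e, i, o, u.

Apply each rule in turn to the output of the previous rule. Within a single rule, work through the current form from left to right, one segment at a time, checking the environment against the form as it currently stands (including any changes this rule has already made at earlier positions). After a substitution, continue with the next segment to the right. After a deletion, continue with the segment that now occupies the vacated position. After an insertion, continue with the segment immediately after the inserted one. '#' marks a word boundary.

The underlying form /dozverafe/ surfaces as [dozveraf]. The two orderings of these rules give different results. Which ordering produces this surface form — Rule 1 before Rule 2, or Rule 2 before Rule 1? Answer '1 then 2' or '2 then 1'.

1 then 2

Order 1 then 2:
  1 Final Vowel Raising: [dozverafe] → [dozverafi]
  2 Final Vowel Deletion: [dozverafi] → [dozveraf]
  result: [dozveraf]
Order 2 then 1:
  2 Final Vowel Deletion: no change — [dozverafe]
  1 Final Vowel Raising: [dozverafe] → [dozverafi]
  result: [dozverafi]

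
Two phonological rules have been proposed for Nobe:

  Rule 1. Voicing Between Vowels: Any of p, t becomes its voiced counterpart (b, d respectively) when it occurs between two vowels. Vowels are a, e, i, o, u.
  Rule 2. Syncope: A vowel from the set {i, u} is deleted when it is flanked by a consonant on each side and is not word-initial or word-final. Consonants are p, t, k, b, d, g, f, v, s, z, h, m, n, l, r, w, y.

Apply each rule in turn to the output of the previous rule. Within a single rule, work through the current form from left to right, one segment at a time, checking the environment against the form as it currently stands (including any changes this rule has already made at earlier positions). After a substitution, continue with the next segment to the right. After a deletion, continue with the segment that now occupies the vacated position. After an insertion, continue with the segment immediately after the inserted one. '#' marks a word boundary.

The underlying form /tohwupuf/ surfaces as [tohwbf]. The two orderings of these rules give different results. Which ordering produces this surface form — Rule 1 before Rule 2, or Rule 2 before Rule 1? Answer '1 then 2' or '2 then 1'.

1 then 2

Order 1 then 2:
  1 Voicing Between Vowels: [tohwupuf] → [tohwubuf]
  2 Syncope: [tohwubuf] → [tohwbf]
  result: [tohwbf]
Order 2 then 1:
  2 Syncope: [tohwupuf] → [tohwpf]
  1 Voicing Between Vowels: no change — [tohwpf]
  result: [tohwpf]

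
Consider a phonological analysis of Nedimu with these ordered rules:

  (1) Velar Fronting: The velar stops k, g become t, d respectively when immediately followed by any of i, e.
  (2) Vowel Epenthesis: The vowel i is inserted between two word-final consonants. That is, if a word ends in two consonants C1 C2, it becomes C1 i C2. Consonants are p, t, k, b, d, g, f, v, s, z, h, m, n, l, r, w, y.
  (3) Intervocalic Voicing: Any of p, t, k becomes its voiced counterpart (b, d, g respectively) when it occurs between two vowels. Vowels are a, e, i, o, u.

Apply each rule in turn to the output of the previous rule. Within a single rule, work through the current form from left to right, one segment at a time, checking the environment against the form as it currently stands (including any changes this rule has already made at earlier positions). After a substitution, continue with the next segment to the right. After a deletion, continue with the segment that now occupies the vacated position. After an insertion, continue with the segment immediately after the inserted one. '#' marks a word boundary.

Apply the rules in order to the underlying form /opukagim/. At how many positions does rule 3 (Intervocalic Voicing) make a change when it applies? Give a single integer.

2

(1) Velar Fronting: [opukagim] → [opukadim]
(2) Vowel Epenthesis: no change — [opukadim]
(3) Intervocalic Voicing: [opukadim] → [obugadim]
Rule 3 changed 2 position(s).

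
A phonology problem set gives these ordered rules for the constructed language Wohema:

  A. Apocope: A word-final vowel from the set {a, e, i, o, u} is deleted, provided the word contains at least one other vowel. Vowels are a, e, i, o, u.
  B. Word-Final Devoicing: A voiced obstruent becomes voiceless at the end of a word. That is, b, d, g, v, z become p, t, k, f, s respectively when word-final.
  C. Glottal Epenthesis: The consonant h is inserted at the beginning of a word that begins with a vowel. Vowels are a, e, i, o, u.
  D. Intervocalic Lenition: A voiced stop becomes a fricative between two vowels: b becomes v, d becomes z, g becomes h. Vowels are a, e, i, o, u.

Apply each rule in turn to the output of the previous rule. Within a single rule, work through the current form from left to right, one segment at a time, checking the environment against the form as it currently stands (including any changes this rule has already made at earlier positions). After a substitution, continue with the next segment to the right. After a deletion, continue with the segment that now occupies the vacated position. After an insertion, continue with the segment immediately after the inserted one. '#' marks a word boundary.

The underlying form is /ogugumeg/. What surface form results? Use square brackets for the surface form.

A Apocope: no change — [ogugumeg]
B Word-Final Devoicing: [ogugumeg] → [ogugumek]
C Glottal Epenthesis: [ogugumek] → [hogugumek]
D Intervocalic Lenition: [hogugumek] → [hohuhumek]

[hohuhumek]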